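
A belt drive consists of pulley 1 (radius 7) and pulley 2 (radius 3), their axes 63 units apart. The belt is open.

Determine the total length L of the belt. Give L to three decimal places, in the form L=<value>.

L=157.670

open belt: β = asin((r2−r1)/C) = asin(-4/63) = -3.6403°
wrap1 = π − 2β = 187.2806°
wrap2 = π + 2β = 172.7194°
tangent length = C·cosβ = 62.8729
L = r1·wrap1 + r2·wrap2 + 2·C·cosβ = 7·3.2687 + 3·3.0145 + 2·62.8729 = 157.6700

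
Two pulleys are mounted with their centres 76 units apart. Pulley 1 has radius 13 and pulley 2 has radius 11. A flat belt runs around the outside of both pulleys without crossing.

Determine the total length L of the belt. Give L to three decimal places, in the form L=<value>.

L=227.451

open belt: β = asin((r2−r1)/C) = asin(-2/76) = -1.5080°
wrap1 = π − 2β = 183.0159°
wrap2 = π + 2β = 176.9841°
tangent length = C·cosβ = 75.9737
L = r1·wrap1 + r2·wrap2 + 2·C·cosβ = 13·3.1942 + 11·3.0890 + 2·75.9737 = 227.4509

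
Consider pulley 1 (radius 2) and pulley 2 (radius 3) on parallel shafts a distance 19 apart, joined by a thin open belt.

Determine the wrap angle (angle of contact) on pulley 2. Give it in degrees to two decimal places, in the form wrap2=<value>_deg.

wrap2=186.03_deg

open belt: β = asin((r2−r1)/C) = asin(1/19) = 3.0170°
wrap1 = π − 2β = 173.9661°
wrap2 = π + 2β = 186.0339°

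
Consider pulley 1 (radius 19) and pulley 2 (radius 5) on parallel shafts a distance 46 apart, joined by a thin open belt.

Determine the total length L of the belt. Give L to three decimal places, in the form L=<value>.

L=171.693

open belt: β = asin((r2−r1)/C) = asin(-14/46) = -17.7189°
wrap1 = π − 2β = 215.4379°
wrap2 = π + 2β = 144.5621°
tangent length = C·cosβ = 43.8178
L = r1·wrap1 + r2·wrap2 + 2·C·cosβ = 19·3.7601 + 5·2.5231 + 2·43.8178 = 171.6929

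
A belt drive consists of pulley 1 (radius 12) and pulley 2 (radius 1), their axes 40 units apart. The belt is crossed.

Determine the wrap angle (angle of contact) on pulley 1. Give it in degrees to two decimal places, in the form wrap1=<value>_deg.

wrap1=217.93_deg

crossed belt: β = asin((r1+r2)/C) = asin(13/40) = 18.9656°
wrap1 = wrap2 = π + 2β = 217.9311°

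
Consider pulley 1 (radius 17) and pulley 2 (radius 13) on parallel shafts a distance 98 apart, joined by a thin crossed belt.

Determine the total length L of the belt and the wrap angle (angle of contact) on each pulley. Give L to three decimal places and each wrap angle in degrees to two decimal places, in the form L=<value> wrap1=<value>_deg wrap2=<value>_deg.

L=299.505 wrap1=215.65_deg wrap2=215.65_deg

crossed belt: β = asin((r1+r2)/C) = asin(30/98) = 17.8257°
wrap1 = wrap2 = π + 2β = 215.6514°
tangent length = C·cosβ = 93.2952
L = (r1+r2)·wrap + 2·C·cosβ = 30·3.7638 + 2·93.2952 = 299.5053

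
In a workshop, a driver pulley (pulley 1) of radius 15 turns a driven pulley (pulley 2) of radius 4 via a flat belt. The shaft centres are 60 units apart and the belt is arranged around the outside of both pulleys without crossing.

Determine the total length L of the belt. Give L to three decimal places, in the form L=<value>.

L=181.713

open belt: β = asin((r2−r1)/C) = asin(-11/60) = -10.5640°
wrap1 = π − 2β = 201.1280°
wrap2 = π + 2β = 158.8720°
tangent length = C·cosβ = 58.9830
L = r1·wrap1 + r2·wrap2 + 2·C·cosβ = 15·3.5103 + 4·2.7728 + 2·58.9830 = 181.7126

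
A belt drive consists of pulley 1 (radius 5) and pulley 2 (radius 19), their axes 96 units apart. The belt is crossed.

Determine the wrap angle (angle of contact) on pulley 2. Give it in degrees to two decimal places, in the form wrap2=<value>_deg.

crossed belt: β = asin((r1+r2)/C) = asin(24/96) = 14.4775°
wrap1 = wrap2 = π + 2β = 208.9550°

wrap2=208.96_deg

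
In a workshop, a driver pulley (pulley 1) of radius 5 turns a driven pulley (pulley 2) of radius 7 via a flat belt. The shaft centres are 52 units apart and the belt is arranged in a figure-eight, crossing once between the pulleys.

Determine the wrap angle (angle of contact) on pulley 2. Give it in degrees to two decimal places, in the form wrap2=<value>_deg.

wrap2=206.68_deg

crossed belt: β = asin((r1+r2)/C) = asin(12/52) = 13.3424°
wrap1 = wrap2 = π + 2β = 206.6847°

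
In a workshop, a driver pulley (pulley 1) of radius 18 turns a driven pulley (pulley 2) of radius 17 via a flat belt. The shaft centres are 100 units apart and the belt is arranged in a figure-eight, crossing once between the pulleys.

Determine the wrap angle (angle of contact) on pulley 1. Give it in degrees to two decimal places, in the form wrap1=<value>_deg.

crossed belt: β = asin((r1+r2)/C) = asin(35/100) = 20.4873°
wrap1 = wrap2 = π + 2β = 220.9746°

wrap1=220.97_deg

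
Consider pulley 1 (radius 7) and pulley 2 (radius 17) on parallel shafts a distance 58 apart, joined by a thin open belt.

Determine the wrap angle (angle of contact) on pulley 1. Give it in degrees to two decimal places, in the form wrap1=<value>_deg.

wrap1=160.14_deg

open belt: β = asin((r2−r1)/C) = asin(10/58) = 9.9282°
wrap1 = π − 2β = 160.1436°
wrap2 = π + 2β = 199.8564°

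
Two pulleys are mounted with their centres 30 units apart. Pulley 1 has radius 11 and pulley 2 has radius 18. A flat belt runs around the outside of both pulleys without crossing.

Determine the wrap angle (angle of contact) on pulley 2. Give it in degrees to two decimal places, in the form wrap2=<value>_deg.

open belt: β = asin((r2−r1)/C) = asin(7/30) = 13.4934°
wrap1 = π − 2β = 153.0132°
wrap2 = π + 2β = 206.9868°

wrap2=206.99_deg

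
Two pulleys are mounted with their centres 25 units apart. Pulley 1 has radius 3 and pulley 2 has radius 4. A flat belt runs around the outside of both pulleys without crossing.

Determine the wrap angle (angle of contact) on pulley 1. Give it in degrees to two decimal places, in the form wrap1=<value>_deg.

open belt: β = asin((r2−r1)/C) = asin(1/25) = 2.2924°
wrap1 = π − 2β = 175.4151°
wrap2 = π + 2β = 184.5849°

wrap1=175.42_deg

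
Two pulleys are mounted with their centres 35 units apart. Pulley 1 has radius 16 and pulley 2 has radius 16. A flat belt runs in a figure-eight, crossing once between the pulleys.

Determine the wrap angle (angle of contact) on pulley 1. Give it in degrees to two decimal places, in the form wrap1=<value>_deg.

crossed belt: β = asin((r1+r2)/C) = asin(32/35) = 66.1045°
wrap1 = wrap2 = π + 2β = 312.2090°

wrap1=312.21_deg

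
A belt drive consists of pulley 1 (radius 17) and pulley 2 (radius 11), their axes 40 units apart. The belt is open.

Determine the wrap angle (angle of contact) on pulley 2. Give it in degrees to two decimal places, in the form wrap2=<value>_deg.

wrap2=162.75_deg

open belt: β = asin((r2−r1)/C) = asin(-6/40) = -8.6269°
wrap1 = π − 2β = 197.2539°
wrap2 = π + 2β = 162.7461°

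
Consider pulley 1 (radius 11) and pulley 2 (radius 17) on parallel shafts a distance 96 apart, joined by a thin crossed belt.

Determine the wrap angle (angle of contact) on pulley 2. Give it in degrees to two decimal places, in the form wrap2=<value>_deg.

wrap2=213.92_deg

crossed belt: β = asin((r1+r2)/C) = asin(28/96) = 16.9578°
wrap1 = wrap2 = π + 2β = 213.9155°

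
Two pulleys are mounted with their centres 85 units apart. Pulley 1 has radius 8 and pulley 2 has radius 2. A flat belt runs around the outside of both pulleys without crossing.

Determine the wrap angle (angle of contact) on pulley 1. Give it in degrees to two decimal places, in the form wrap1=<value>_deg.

open belt: β = asin((r2−r1)/C) = asin(-6/85) = -4.0478°
wrap1 = π − 2β = 188.0955°
wrap2 = π + 2β = 171.9045°

wrap1=188.10_deg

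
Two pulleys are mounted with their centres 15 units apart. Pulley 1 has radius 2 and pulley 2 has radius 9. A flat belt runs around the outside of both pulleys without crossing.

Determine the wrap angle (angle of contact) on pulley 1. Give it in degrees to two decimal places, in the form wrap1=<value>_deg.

open belt: β = asin((r2−r1)/C) = asin(7/15) = 27.8181°
wrap1 = π − 2β = 124.3637°
wrap2 = π + 2β = 235.6363°

wrap1=124.36_deg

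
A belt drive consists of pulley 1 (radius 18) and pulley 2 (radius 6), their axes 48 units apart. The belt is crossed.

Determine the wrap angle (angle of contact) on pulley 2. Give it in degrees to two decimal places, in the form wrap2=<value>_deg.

wrap2=240.00_deg

crossed belt: β = asin((r1+r2)/C) = asin(24/48) = 30.0000°
wrap1 = wrap2 = π + 2β = 240.0000°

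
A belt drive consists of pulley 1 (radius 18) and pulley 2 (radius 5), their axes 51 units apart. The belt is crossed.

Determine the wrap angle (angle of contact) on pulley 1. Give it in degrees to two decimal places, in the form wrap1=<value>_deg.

wrap1=233.61_deg

crossed belt: β = asin((r1+r2)/C) = asin(23/51) = 26.8066°
wrap1 = wrap2 = π + 2β = 233.6132°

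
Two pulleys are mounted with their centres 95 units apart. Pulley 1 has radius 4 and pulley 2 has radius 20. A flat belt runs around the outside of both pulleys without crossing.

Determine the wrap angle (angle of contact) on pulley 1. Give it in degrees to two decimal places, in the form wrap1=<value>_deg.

open belt: β = asin((r2−r1)/C) = asin(16/95) = 9.6960°
wrap1 = π − 2β = 160.6079°
wrap2 = π + 2β = 199.3921°

wrap1=160.61_deg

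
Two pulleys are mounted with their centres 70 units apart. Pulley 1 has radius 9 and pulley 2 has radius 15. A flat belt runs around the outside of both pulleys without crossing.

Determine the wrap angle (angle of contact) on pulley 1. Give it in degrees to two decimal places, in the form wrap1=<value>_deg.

wrap1=170.17_deg

open belt: β = asin((r2−r1)/C) = asin(6/70) = 4.9171°
wrap1 = π − 2β = 170.1658°
wrap2 = π + 2β = 189.8342°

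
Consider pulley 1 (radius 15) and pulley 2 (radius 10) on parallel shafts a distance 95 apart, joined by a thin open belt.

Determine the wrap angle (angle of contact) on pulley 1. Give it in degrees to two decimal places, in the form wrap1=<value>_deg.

open belt: β = asin((r2−r1)/C) = asin(-5/95) = -3.0170°
wrap1 = π − 2β = 186.0339°
wrap2 = π + 2β = 173.9661°

wrap1=186.03_deg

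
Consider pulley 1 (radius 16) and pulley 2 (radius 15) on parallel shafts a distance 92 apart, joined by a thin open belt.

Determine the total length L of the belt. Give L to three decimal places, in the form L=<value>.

open belt: β = asin((r2−r1)/C) = asin(-1/92) = -0.6228°
wrap1 = π − 2β = 181.2456°
wrap2 = π + 2β = 178.7544°
tangent length = C·cosβ = 91.9946
L = r1·wrap1 + r2·wrap2 + 2·C·cosβ = 16·3.1633 + 15·3.1199 + 2·91.9946 = 281.4002

L=281.400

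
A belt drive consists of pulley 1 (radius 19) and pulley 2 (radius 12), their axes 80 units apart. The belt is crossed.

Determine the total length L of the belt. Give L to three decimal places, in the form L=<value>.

L=269.559

crossed belt: β = asin((r1+r2)/C) = asin(31/80) = 22.7990°
wrap1 = wrap2 = π + 2β = 225.5981°
tangent length = C·cosβ = 73.7496
L = (r1+r2)·wrap + 2·C·cosβ = 31·3.9374 + 2·73.7496 = 269.5595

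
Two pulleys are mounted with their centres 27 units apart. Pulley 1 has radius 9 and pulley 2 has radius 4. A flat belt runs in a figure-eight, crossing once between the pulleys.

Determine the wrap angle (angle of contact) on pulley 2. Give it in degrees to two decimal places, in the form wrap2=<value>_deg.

crossed belt: β = asin((r1+r2)/C) = asin(13/27) = 28.7822°
wrap1 = wrap2 = π + 2β = 237.5644°

wrap2=237.56_deg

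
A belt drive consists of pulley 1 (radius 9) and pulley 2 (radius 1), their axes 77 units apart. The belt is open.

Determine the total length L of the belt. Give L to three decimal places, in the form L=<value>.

open belt: β = asin((r2−r1)/C) = asin(-8/77) = -5.9636°
wrap1 = π − 2β = 191.9271°
wrap2 = π + 2β = 168.0729°
tangent length = C·cosβ = 76.5833
L = r1·wrap1 + r2·wrap2 + 2·C·cosβ = 9·3.3498 + 1·2.9334 + 2·76.5833 = 186.2478

L=186.248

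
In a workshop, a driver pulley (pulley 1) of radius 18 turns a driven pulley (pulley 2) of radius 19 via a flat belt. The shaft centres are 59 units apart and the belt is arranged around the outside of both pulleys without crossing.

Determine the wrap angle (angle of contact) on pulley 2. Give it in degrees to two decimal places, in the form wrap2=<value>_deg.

wrap2=181.94_deg

open belt: β = asin((r2−r1)/C) = asin(1/59) = 0.9712°
wrap1 = π − 2β = 178.0577°
wrap2 = π + 2β = 181.9423°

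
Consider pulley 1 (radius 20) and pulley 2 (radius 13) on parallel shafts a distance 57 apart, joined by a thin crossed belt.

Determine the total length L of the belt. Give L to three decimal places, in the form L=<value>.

L=237.375

crossed belt: β = asin((r1+r2)/C) = asin(33/57) = 35.3765°
wrap1 = wrap2 = π + 2β = 250.7531°
tangent length = C·cosβ = 46.4758
L = (r1+r2)·wrap + 2·C·cosβ = 33·4.3765 + 2·46.4758 = 237.3750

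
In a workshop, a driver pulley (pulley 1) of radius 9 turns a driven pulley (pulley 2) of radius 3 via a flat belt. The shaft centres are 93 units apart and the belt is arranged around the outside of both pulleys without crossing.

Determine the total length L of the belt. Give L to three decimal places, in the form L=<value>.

L=224.086

open belt: β = asin((r2−r1)/C) = asin(-6/93) = -3.6991°
wrap1 = π − 2β = 187.3981°
wrap2 = π + 2β = 172.6019°
tangent length = C·cosβ = 92.8062
L = r1·wrap1 + r2·wrap2 + 2·C·cosβ = 9·3.2707 + 3·3.0125 + 2·92.8062 = 224.0863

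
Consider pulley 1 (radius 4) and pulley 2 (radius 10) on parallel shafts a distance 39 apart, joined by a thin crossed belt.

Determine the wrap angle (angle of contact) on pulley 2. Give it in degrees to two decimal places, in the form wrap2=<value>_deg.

crossed belt: β = asin((r1+r2)/C) = asin(14/39) = 21.0372°
wrap1 = wrap2 = π + 2β = 222.0744°

wrap2=222.07_deg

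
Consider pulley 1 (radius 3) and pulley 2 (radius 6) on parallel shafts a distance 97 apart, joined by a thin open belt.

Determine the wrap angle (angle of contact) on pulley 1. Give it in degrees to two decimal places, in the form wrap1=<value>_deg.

wrap1=176.46_deg

open belt: β = asin((r2−r1)/C) = asin(3/97) = 1.7723°
wrap1 = π − 2β = 176.4554°
wrap2 = π + 2β = 183.5446°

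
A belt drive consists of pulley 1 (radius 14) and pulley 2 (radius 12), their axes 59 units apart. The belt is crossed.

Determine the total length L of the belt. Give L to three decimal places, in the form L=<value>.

crossed belt: β = asin((r1+r2)/C) = asin(26/59) = 26.1471°
wrap1 = wrap2 = π + 2β = 232.2943°
tangent length = C·cosβ = 52.9623
L = (r1+r2)·wrap + 2·C·cosβ = 26·4.0543 + 2·52.9623 = 211.3363

L=211.336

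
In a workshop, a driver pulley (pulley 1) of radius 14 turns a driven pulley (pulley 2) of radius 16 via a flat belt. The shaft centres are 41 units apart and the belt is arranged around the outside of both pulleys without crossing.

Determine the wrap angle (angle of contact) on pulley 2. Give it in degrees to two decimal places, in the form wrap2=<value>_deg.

open belt: β = asin((r2−r1)/C) = asin(2/41) = 2.7960°
wrap1 = π − 2β = 174.4079°
wrap2 = π + 2β = 185.5921°

wrap2=185.59_deg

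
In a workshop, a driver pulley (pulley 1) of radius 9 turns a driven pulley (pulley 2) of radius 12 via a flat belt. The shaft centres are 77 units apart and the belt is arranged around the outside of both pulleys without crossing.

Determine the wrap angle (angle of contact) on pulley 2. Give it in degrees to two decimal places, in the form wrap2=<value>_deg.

wrap2=184.47_deg

open belt: β = asin((r2−r1)/C) = asin(3/77) = 2.2329°
wrap1 = π − 2β = 175.5343°
wrap2 = π + 2β = 184.4657°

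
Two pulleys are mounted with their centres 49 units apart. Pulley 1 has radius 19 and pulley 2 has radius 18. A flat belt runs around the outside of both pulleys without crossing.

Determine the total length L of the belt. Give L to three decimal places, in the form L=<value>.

open belt: β = asin((r2−r1)/C) = asin(-1/49) = -1.1694°
wrap1 = π − 2β = 182.3388°
wrap2 = π + 2β = 177.6612°
tangent length = C·cosβ = 48.9898
L = r1·wrap1 + r2·wrap2 + 2·C·cosβ = 19·3.1824 + 18·3.1008 + 2·48.9898 = 214.2593

L=214.259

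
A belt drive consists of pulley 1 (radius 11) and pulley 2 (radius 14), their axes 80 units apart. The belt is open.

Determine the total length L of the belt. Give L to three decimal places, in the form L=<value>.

L=238.652

open belt: β = asin((r2−r1)/C) = asin(3/80) = 2.1491°
wrap1 = π − 2β = 175.7018°
wrap2 = π + 2β = 184.2982°
tangent length = C·cosβ = 79.9437
L = r1·wrap1 + r2·wrap2 + 2·C·cosβ = 11·3.0666 + 14·3.2166 + 2·79.9437 = 238.6523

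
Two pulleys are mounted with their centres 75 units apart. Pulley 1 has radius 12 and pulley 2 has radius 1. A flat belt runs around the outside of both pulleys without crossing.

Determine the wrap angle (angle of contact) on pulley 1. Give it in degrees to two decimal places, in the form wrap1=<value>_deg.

open belt: β = asin((r2−r1)/C) = asin(-11/75) = -8.4338°
wrap1 = π − 2β = 196.8676°
wrap2 = π + 2β = 163.1324°

wrap1=196.87_deg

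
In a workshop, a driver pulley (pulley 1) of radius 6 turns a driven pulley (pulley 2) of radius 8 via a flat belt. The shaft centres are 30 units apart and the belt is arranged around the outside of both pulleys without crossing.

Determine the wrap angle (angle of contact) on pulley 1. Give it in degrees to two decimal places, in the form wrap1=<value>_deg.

wrap1=172.35_deg

open belt: β = asin((r2−r1)/C) = asin(2/30) = 3.8226°
wrap1 = π − 2β = 172.3549°
wrap2 = π + 2β = 187.6451°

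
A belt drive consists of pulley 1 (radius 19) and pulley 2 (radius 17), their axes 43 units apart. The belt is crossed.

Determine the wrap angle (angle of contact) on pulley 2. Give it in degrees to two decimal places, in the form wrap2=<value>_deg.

wrap2=293.69_deg

crossed belt: β = asin((r1+r2)/C) = asin(36/43) = 56.8466°
wrap1 = wrap2 = π + 2β = 293.6932°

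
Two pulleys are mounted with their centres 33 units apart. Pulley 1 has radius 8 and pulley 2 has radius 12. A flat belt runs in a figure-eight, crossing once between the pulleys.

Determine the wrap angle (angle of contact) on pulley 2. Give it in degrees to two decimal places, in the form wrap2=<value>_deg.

wrap2=254.61_deg

crossed belt: β = asin((r1+r2)/C) = asin(20/33) = 37.3052°
wrap1 = wrap2 = π + 2β = 254.6104°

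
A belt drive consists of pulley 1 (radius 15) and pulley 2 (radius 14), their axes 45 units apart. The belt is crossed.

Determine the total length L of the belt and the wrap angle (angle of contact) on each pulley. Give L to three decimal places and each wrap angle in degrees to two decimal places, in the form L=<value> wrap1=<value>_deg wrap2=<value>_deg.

crossed belt: β = asin((r1+r2)/C) = asin(29/45) = 40.1240°
wrap1 = wrap2 = π + 2β = 260.2481°
tangent length = C·cosβ = 34.4093
L = (r1+r2)·wrap + 2·C·cosβ = 29·4.5422 + 2·34.4093 = 200.5420

L=200.542 wrap1=260.25_deg wrap2=260.25_deg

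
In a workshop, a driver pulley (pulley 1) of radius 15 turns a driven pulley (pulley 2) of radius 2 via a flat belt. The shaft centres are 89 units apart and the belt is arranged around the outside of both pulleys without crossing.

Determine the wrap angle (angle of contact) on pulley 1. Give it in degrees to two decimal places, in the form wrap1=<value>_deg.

wrap1=196.80_deg

open belt: β = asin((r2−r1)/C) = asin(-13/89) = -8.3991°
wrap1 = π − 2β = 196.7982°
wrap2 = π + 2β = 163.2018°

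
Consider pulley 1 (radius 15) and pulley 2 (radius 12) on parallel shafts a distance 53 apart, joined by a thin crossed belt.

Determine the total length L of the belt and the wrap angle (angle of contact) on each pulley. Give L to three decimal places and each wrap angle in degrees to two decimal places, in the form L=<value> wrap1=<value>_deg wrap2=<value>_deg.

L=204.901 wrap1=241.25_deg wrap2=241.25_deg

crossed belt: β = asin((r1+r2)/C) = asin(27/53) = 30.6261°
wrap1 = wrap2 = π + 2β = 241.2523°
tangent length = C·cosβ = 45.6070
L = (r1+r2)·wrap + 2·C·cosβ = 27·4.2106 + 2·45.6070 = 204.9015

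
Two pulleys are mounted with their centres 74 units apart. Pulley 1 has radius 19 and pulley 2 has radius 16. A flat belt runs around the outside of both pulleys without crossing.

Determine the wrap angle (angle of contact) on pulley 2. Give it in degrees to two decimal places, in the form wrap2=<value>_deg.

wrap2=175.35_deg

open belt: β = asin((r2−r1)/C) = asin(-3/74) = -2.3234°
wrap1 = π − 2β = 184.6469°
wrap2 = π + 2β = 175.3531°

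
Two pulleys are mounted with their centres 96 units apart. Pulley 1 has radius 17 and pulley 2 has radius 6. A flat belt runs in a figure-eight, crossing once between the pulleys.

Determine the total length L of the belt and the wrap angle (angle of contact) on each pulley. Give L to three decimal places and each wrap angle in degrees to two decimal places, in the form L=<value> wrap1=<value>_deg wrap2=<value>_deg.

L=269.794 wrap1=207.72_deg wrap2=207.72_deg

crossed belt: β = asin((r1+r2)/C) = asin(23/96) = 13.8619°
wrap1 = wrap2 = π + 2β = 207.7239°
tangent length = C·cosβ = 93.2041
L = (r1+r2)·wrap + 2·C·cosβ = 23·3.6255 + 2·93.2041 = 269.7939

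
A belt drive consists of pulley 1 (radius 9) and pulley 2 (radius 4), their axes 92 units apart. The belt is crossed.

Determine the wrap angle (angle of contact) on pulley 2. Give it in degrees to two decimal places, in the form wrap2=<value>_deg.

wrap2=196.25_deg

crossed belt: β = asin((r1+r2)/C) = asin(13/92) = 8.1233°
wrap1 = wrap2 = π + 2β = 196.2467°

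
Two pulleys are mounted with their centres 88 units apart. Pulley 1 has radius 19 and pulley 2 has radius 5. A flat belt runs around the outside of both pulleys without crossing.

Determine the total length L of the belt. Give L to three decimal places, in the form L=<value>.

L=253.630

open belt: β = asin((r2−r1)/C) = asin(-14/88) = -9.1541°
wrap1 = π − 2β = 198.3083°
wrap2 = π + 2β = 161.6917°
tangent length = C·cosβ = 86.8792
L = r1·wrap1 + r2·wrap2 + 2·C·cosβ = 19·3.4611 + 5·2.8221 + 2·86.8792 = 253.6302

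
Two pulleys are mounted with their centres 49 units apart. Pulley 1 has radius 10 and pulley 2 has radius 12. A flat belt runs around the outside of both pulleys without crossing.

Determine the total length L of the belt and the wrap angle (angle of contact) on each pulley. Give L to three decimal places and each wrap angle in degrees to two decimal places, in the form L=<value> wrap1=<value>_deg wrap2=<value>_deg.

L=167.197 wrap1=175.32_deg wrap2=184.68_deg

open belt: β = asin((r2−r1)/C) = asin(2/49) = 2.3393°
wrap1 = π − 2β = 175.3215°
wrap2 = π + 2β = 184.6785°
tangent length = C·cosβ = 48.9592
L = r1·wrap1 + r2·wrap2 + 2·C·cosβ = 10·3.0599 + 12·3.2232 + 2·48.9592 = 167.1967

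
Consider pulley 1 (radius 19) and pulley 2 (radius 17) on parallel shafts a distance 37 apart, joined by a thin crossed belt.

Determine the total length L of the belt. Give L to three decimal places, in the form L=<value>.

crossed belt: β = asin((r1+r2)/C) = asin(36/37) = 76.6488°
wrap1 = wrap2 = π + 2β = 333.2976°
tangent length = C·cosβ = 8.5440
L = (r1+r2)·wrap + 2·C·cosβ = 36·5.8171 + 2·8.5440 = 226.5051

L=226.505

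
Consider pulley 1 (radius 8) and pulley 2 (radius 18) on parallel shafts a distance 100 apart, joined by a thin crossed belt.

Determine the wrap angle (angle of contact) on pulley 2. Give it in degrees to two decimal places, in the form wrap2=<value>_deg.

crossed belt: β = asin((r1+r2)/C) = asin(26/100) = 15.0701°
wrap1 = wrap2 = π + 2β = 210.1401°

wrap2=210.14_deg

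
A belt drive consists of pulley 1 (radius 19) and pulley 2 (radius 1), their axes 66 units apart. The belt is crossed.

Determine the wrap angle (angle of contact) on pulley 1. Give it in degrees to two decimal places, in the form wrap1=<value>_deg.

crossed belt: β = asin((r1+r2)/C) = asin(20/66) = 17.6397°
wrap1 = wrap2 = π + 2β = 215.2794°

wrap1=215.28_deg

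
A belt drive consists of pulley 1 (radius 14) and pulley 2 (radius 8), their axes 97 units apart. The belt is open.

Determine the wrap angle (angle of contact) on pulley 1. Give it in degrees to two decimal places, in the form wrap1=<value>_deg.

wrap1=187.09_deg

open belt: β = asin((r2−r1)/C) = asin(-6/97) = -3.5463°
wrap1 = π − 2β = 187.0927°
wrap2 = π + 2β = 172.9073°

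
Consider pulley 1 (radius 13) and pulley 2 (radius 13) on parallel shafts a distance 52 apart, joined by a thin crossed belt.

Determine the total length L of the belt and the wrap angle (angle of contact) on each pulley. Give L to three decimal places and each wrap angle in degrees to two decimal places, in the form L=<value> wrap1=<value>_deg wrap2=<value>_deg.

crossed belt: β = asin((r1+r2)/C) = asin(26/52) = 30.0000°
wrap1 = wrap2 = π + 2β = 240.0000°
tangent length = C·cosβ = 45.0333
L = (r1+r2)·wrap + 2·C·cosβ = 26·4.1888 + 2·45.0333 = 198.9752

L=198.975 wrap1=240.00_deg wrap2=240.00_deg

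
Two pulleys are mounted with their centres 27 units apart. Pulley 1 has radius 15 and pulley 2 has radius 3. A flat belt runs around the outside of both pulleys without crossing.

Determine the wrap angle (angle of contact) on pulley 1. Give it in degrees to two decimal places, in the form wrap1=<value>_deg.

open belt: β = asin((r2−r1)/C) = asin(-12/27) = -26.3878°
wrap1 = π − 2β = 232.7756°
wrap2 = π + 2β = 127.2244°

wrap1=232.78_deg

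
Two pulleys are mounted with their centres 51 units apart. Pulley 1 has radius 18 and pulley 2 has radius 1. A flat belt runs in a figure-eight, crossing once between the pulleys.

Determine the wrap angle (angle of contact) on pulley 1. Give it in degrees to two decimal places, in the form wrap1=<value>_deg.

wrap1=223.75_deg

crossed belt: β = asin((r1+r2)/C) = asin(19/51) = 21.8729°
wrap1 = wrap2 = π + 2β = 223.7458°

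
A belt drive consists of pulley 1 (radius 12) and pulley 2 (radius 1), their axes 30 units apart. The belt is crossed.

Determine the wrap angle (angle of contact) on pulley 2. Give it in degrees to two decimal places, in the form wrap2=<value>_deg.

crossed belt: β = asin((r1+r2)/C) = asin(13/30) = 25.6793°
wrap1 = wrap2 = π + 2β = 231.3586°

wrap2=231.36_deg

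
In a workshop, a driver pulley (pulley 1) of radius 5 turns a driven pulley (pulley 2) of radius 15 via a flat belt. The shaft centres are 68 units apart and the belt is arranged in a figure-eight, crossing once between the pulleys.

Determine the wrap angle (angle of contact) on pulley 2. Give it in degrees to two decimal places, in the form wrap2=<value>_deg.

wrap2=214.21_deg

crossed belt: β = asin((r1+r2)/C) = asin(20/68) = 17.1046°
wrap1 = wrap2 = π + 2β = 214.2093°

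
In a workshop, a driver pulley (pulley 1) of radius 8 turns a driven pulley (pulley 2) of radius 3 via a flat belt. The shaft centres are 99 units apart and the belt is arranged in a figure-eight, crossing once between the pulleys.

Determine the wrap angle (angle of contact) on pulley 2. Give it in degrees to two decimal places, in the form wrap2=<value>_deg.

wrap2=192.76_deg

crossed belt: β = asin((r1+r2)/C) = asin(11/99) = 6.3794°
wrap1 = wrap2 = π + 2β = 192.7587°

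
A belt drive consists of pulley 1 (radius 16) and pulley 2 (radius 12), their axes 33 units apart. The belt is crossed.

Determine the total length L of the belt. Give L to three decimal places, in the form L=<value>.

crossed belt: β = asin((r1+r2)/C) = asin(28/33) = 58.0473°
wrap1 = wrap2 = π + 2β = 296.0945°
tangent length = C·cosβ = 17.4642
L = (r1+r2)·wrap + 2·C·cosβ = 28·5.1678 + 2·17.4642 = 179.6276

L=179.628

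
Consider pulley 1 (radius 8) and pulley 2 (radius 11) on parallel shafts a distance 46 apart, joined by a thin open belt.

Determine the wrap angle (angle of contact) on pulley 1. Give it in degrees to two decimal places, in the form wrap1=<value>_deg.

wrap1=172.52_deg

open belt: β = asin((r2−r1)/C) = asin(3/46) = 3.7393°
wrap1 = π − 2β = 172.5213°
wrap2 = π + 2β = 187.4787°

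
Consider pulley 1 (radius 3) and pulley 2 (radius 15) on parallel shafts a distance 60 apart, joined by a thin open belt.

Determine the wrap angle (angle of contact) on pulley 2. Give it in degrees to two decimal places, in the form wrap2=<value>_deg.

wrap2=203.07_deg

open belt: β = asin((r2−r1)/C) = asin(12/60) = 11.5370°
wrap1 = π − 2β = 156.9261°
wrap2 = π + 2β = 203.0739°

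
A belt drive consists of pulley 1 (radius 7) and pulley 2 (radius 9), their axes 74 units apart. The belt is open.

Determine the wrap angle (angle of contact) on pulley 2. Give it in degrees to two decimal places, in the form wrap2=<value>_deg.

open belt: β = asin((r2−r1)/C) = asin(2/74) = 1.5487°
wrap1 = π − 2β = 176.9026°
wrap2 = π + 2β = 183.0974°

wrap2=183.10_deg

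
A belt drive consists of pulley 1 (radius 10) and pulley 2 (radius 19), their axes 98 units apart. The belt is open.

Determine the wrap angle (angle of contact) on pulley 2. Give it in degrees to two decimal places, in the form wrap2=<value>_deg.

wrap2=190.54_deg

open belt: β = asin((r2−r1)/C) = asin(9/98) = 5.2693°
wrap1 = π − 2β = 169.4614°
wrap2 = π + 2β = 190.5386°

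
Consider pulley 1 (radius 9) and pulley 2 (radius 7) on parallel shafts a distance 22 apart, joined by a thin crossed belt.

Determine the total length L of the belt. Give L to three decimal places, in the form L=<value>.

crossed belt: β = asin((r1+r2)/C) = asin(16/22) = 46.6582°
wrap1 = wrap2 = π + 2β = 273.3165°
tangent length = C·cosβ = 15.0997
L = (r1+r2)·wrap + 2·C·cosβ = 16·4.7703 + 2·15.0997 = 106.5237

L=106.524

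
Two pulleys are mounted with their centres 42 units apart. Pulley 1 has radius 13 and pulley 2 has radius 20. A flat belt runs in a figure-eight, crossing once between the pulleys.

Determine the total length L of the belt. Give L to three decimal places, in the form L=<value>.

crossed belt: β = asin((r1+r2)/C) = asin(33/42) = 51.7868°
wrap1 = wrap2 = π + 2β = 283.5736°
tangent length = C·cosβ = 25.9808
L = (r1+r2)·wrap + 2·C·cosβ = 33·4.9493 + 2·25.9808 = 215.2882

L=215.288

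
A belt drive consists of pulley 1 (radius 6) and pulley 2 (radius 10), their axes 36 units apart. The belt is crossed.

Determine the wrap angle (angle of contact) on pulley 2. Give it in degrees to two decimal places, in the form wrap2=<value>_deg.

crossed belt: β = asin((r1+r2)/C) = asin(16/36) = 26.3878°
wrap1 = wrap2 = π + 2β = 232.7756°

wrap2=232.78_deg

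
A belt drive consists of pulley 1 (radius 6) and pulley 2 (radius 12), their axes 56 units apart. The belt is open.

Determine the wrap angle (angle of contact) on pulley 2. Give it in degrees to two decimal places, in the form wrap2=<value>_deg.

wrap2=192.30_deg

open belt: β = asin((r2−r1)/C) = asin(6/56) = 6.1506°
wrap1 = π − 2β = 167.6987°
wrap2 = π + 2β = 192.3013°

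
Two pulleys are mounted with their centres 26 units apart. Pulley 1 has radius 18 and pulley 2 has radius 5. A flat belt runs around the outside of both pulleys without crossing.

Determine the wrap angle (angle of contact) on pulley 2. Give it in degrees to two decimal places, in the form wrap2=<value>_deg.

wrap2=120.00_deg

open belt: β = asin((r2−r1)/C) = asin(-13/26) = -30.0000°
wrap1 = π − 2β = 240.0000°
wrap2 = π + 2β = 120.0000°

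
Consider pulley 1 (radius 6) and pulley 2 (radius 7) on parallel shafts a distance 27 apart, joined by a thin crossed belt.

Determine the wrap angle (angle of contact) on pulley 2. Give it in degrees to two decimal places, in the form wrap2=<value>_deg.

crossed belt: β = asin((r1+r2)/C) = asin(13/27) = 28.7822°
wrap1 = wrap2 = π + 2β = 237.5644°

wrap2=237.56_deg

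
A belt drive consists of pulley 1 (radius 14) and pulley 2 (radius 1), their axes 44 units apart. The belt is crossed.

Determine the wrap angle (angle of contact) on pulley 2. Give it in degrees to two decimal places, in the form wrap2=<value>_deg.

wrap2=219.86_deg

crossed belt: β = asin((r1+r2)/C) = asin(15/44) = 19.9323°
wrap1 = wrap2 = π + 2β = 219.8645°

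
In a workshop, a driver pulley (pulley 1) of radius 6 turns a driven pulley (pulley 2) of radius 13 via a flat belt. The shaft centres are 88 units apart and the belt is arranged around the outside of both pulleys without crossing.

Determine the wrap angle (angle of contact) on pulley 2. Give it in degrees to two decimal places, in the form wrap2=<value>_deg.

open belt: β = asin((r2−r1)/C) = asin(7/88) = 4.5624°
wrap1 = π − 2β = 170.8751°
wrap2 = π + 2β = 189.1249°

wrap2=189.12_deg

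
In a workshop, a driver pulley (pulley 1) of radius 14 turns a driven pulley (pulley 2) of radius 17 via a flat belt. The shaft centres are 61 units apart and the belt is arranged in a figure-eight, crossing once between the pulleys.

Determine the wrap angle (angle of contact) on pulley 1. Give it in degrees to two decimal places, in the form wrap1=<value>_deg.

crossed belt: β = asin((r1+r2)/C) = asin(31/61) = 30.5438°
wrap1 = wrap2 = π + 2β = 241.0876°

wrap1=241.09_deg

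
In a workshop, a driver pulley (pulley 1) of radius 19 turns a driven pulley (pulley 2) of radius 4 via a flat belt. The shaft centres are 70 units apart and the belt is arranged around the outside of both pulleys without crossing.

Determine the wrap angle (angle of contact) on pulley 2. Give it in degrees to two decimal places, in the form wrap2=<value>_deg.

open belt: β = asin((r2−r1)/C) = asin(-15/70) = -12.3736°
wrap1 = π − 2β = 204.7473°
wrap2 = π + 2β = 155.2527°

wrap2=155.25_deg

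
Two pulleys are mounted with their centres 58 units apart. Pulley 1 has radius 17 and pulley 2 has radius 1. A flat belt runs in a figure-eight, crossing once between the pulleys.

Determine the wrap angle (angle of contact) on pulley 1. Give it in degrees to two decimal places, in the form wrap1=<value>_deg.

crossed belt: β = asin((r1+r2)/C) = asin(18/58) = 18.0800°
wrap1 = wrap2 = π + 2β = 216.1600°

wrap1=216.16_deg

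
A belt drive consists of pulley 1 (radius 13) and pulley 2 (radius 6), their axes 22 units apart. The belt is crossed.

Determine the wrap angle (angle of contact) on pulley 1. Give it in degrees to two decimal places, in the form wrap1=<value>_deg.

crossed belt: β = asin((r1+r2)/C) = asin(19/22) = 59.7274°
wrap1 = wrap2 = π + 2β = 299.4547°

wrap1=299.45_deg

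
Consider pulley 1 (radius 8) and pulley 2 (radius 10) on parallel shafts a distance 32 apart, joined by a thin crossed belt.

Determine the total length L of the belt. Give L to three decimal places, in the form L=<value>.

L=130.970

crossed belt: β = asin((r1+r2)/C) = asin(18/32) = 34.2289°
wrap1 = wrap2 = π + 2β = 248.4577°
tangent length = C·cosβ = 26.4575
L = (r1+r2)·wrap + 2·C·cosβ = 18·4.3364 + 2·26.4575 = 130.9703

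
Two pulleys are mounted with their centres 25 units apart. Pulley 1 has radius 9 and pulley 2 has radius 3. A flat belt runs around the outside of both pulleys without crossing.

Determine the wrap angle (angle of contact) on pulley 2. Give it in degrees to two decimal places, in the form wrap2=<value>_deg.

open belt: β = asin((r2−r1)/C) = asin(-6/25) = -13.8865°
wrap1 = π − 2β = 207.7731°
wrap2 = π + 2β = 152.2269°

wrap2=152.23_deg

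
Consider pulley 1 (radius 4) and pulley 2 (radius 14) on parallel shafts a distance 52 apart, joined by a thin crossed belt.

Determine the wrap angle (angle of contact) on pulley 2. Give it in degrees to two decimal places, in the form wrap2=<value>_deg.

wrap2=220.50_deg

crossed belt: β = asin((r1+r2)/C) = asin(18/52) = 20.2522°
wrap1 = wrap2 = π + 2β = 220.5045°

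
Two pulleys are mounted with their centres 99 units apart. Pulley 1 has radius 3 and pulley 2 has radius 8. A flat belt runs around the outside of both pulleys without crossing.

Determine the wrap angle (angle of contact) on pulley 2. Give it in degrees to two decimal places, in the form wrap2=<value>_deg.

wrap2=185.79_deg

open belt: β = asin((r2−r1)/C) = asin(5/99) = 2.8950°
wrap1 = π − 2β = 174.2101°
wrap2 = π + 2β = 185.7899°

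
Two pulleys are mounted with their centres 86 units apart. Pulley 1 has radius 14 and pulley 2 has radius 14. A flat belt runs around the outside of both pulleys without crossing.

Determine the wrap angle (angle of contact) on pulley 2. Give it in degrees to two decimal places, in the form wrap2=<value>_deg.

wrap2=180.00_deg

open belt: β = asin((r2−r1)/C) = asin(0/86) = 0.0000°
wrap1 = π − 2β = 180.0000°
wrap2 = π + 2β = 180.0000°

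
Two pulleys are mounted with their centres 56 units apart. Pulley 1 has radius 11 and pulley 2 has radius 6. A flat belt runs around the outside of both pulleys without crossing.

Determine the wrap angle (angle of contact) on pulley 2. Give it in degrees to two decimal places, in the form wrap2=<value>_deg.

open belt: β = asin((r2−r1)/C) = asin(-5/56) = -5.1225°
wrap1 = π − 2β = 190.2450°
wrap2 = π + 2β = 169.7550°

wrap2=169.75_deg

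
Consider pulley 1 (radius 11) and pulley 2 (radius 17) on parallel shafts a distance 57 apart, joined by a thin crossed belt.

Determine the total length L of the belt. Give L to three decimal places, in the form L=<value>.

crossed belt: β = asin((r1+r2)/C) = asin(28/57) = 29.4213°
wrap1 = wrap2 = π + 2β = 238.8427°
tangent length = C·cosβ = 49.6488
L = (r1+r2)·wrap + 2·C·cosβ = 28·4.1686 + 2·49.6488 = 216.0181

L=216.018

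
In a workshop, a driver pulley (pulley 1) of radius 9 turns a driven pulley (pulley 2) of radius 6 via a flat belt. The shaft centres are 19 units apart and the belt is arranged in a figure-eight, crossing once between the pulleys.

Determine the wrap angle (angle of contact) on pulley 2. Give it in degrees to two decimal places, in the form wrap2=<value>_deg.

crossed belt: β = asin((r1+r2)/C) = asin(15/19) = 52.1364°
wrap1 = wrap2 = π + 2β = 284.2727°

wrap2=284.27_deg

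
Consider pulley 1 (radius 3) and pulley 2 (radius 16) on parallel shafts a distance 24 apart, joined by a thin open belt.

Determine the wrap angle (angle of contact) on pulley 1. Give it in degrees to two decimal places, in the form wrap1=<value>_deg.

wrap1=114.41_deg

open belt: β = asin((r2−r1)/C) = asin(13/24) = 32.7972°
wrap1 = π − 2β = 114.4057°
wrap2 = π + 2β = 245.5943°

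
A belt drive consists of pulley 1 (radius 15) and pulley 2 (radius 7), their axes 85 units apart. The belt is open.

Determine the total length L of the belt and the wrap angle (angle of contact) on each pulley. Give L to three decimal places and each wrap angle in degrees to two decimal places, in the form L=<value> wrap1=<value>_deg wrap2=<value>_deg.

L=239.869 wrap1=190.80_deg wrap2=169.20_deg

open belt: β = asin((r2−r1)/C) = asin(-8/85) = -5.4005°
wrap1 = π − 2β = 190.8011°
wrap2 = π + 2β = 169.1989°
tangent length = C·cosβ = 84.6227
L = r1·wrap1 + r2·wrap2 + 2·C·cosβ = 15·3.3301 + 7·2.9531 + 2·84.6227 = 239.8685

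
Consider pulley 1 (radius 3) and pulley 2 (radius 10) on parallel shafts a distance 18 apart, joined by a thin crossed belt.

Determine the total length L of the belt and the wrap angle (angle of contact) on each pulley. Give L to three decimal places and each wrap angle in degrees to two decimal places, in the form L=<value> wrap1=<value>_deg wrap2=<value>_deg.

L=86.723 wrap1=272.48_deg wrap2=272.48_deg

crossed belt: β = asin((r1+r2)/C) = asin(13/18) = 46.2383°
wrap1 = wrap2 = π + 2β = 272.4765°
tangent length = C·cosβ = 12.4499
L = (r1+r2)·wrap + 2·C·cosβ = 13·4.7556 + 2·12.4499 = 86.7228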